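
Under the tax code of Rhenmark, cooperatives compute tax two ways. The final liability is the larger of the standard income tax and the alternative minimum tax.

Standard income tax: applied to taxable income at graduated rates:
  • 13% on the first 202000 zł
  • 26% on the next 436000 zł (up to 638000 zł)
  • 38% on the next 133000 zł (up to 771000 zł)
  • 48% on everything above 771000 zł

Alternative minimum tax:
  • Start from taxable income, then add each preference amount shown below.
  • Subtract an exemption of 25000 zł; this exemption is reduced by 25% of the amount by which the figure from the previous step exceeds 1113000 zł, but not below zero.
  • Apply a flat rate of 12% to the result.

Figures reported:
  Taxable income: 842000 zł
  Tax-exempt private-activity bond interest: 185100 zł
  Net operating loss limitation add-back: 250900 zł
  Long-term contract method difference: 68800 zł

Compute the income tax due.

Alternative minimum tax:
  Adjusted income: 842000 zł + 185100 zł + 250900 zł + 68800 zł = 1346800 zł
  Exemption: 25% × (1346800 zł − 1113000 zł) = 58450 zł ≥ 25000 zł, so the exemption is fully phased out
  Base: 1346800 zł − 0 zł = 1346800 zł
  1346800 zł × 12% = 161616 zł

Standard income tax:
  202000 zł × 13% = 26260 zł
  436000 zł × 26% = 113360 zł
  133000 zł × 38% = 50540 zł
  71000 zł × 48% = 34080 zł
  → 224240 zł

224240 zł > 161616 zł, so the standard income tax governs.

224240 zł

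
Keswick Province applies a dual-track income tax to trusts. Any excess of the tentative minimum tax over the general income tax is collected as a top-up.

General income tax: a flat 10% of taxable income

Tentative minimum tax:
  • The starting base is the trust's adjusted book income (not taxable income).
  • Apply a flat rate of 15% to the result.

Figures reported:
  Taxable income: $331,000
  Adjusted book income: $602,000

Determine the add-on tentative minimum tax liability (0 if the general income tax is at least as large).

$57,200

General income tax:
  $331,000 × 10% = $33,100

Tentative minimum tax:
  Base (adjusted book income): $602,000
  $602,000 × 15% = $90,300

Excess of tentative minimum tax over general income tax: $90,300 − $33,100 = $57,200.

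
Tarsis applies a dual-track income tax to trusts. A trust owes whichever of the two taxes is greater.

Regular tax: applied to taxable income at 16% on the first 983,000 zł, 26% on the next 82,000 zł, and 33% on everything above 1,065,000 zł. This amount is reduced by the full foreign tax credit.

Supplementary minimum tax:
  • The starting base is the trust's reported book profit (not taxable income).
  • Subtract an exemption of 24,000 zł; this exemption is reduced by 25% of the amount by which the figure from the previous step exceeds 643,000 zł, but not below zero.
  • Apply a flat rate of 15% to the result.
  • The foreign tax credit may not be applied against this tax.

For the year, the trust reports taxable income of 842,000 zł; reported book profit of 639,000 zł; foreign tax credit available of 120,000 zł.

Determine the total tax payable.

92,250 zł

Supplementary minimum tax:
  Base (reported book profit): 639,000 zł
  Exemption: 639,000 zł ≤ 643,000 zł, so full 24,000 zł applies
  Base: 639,000 zł − 24,000 zł = 615,000 zł
  615,000 zł × 15% = 92,250 zł

Regular tax:
  842,000 zł × 16% = 134,720 zł
  Less foreign tax credit 120,000 zł → 14,720 zł

92,250 zł > 14,720 zł, so the supplementary minimum tax is the binding amount.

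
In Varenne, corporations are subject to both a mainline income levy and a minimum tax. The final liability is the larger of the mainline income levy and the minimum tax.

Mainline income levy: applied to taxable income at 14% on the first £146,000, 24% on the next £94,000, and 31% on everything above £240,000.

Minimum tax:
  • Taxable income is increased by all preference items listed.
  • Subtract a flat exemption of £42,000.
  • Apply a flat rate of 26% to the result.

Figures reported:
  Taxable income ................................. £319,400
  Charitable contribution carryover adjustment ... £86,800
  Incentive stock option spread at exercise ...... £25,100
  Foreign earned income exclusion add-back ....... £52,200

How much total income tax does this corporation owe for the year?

£114,790

Mainline income levy:
  £146,000 × 14% = £20,440
  £94,000 × 24% = £22,560
  £79,400 × 31% = £24,614
  → £67,614

Minimum tax:
  Adjusted income: £319,400 + £86,800 + £25,100 + £52,200 = £483,500
  Less exemption £42,000 → base £441,500
  £441,500 × 26% = £114,790

£114,790 > £67,614, so the minimum tax is the binding amount.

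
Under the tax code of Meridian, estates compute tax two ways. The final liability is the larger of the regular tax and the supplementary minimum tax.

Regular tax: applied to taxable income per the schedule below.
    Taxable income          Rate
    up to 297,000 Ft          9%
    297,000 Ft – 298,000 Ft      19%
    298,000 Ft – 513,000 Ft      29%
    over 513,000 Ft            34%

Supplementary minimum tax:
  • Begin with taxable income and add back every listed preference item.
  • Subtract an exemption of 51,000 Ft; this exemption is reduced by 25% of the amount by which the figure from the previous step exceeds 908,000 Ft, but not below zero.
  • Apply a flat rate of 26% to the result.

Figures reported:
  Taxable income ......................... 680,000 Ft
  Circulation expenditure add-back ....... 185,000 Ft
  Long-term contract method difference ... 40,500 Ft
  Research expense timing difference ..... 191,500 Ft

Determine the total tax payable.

284,245 Ft

Supplementary minimum tax:
  Adjusted income: 680,000 Ft + 185,000 Ft + 40,500 Ft + 191,500 Ft = 1,097,000 Ft
  Exemption: 51,000 Ft − 25% × (1,097,000 Ft − 908,000 Ft) = 51,000 Ft − 47,250 Ft = 3,750 Ft
  Base: 1,097,000 Ft − 3,750 Ft = 1,093,250 Ft
  1,093,250 Ft × 26% = 284,245 Ft

Regular tax:
  297,000 Ft × 9% = 26,730 Ft
  1,000 Ft × 19% = 190 Ft
  215,000 Ft × 29% = 62,350 Ft
  167,000 Ft × 34% = 56,780 Ft
  → 146,050 Ft

284,245 Ft > 146,050 Ft, so the supplementary minimum tax is the binding amount.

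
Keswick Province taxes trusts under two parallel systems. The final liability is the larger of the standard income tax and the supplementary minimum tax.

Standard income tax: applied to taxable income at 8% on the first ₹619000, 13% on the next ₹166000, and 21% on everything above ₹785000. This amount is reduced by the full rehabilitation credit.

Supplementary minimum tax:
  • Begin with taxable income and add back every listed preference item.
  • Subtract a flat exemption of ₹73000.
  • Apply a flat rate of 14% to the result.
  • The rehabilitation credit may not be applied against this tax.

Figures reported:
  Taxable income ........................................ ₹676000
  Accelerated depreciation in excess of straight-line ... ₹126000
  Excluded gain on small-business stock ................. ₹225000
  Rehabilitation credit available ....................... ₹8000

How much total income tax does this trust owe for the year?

₹133560

Standard income tax:
  ₹619000 × 8% = ₹49520
  ₹57000 × 13% = ₹7410
  → ₹56930
  Less rehabilitation credit ₹8000 → ₹48930

Supplementary minimum tax:
  Adjusted income: ₹676000 + ₹126000 + ₹225000 = ₹1027000
  Less exemption ₹73000 → base ₹954000
  ₹954000 × 14% = ₹133560

₹133560 > ₹48930, so the supplementary minimum tax is the binding amount.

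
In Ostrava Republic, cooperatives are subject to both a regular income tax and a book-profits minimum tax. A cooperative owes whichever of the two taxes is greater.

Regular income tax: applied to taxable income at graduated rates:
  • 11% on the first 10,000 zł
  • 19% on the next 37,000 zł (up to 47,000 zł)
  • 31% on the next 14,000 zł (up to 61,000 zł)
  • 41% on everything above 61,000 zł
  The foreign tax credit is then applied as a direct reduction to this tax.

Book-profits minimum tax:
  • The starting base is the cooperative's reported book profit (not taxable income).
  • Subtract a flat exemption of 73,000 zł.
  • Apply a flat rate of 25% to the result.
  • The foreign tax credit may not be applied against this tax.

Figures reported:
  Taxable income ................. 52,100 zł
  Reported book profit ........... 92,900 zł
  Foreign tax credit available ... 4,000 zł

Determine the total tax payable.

Regular income tax:
  10,000 zł × 11% = 1,100 zł
  37,000 zł × 19% = 7,030 zł
  5,100 zł × 31% = 1,581 zł
  → 9,711 zł
  Less foreign tax credit 4,000 zł → 5,711 zł

Book-profits minimum tax:
  Base (reported book profit): 92,900 zł
  Less exemption 73,000 zł → base 19,900 zł
  19,900 zł × 25% = 4,975 zł

5,711 zł > 4,975 zł, so the regular income tax governs.

5,711 zł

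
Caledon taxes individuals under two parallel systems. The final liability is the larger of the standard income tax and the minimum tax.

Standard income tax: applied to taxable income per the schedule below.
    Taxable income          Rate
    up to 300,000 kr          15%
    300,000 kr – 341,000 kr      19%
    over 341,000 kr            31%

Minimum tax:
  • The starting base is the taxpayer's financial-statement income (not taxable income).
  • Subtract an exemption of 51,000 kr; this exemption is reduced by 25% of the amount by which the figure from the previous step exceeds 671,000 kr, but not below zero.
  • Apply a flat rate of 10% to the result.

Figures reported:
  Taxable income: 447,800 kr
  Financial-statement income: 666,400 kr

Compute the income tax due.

85,898 kr

Standard income tax:
  300,000 kr × 15% = 45,000 kr
  41,000 kr × 19% = 7,790 kr
  106,800 kr × 31% = 33,108 kr
  → 85,898 kr

Minimum tax:
  Base (financial-statement income): 666,400 kr
  Exemption: 666,400 kr ≤ 671,000 kr, so full 51,000 kr applies
  Base: 666,400 kr − 51,000 kr = 615,400 kr
  615,400 kr × 10% = 61,540 kr

85,898 kr > 61,540 kr, so the standard income tax governs.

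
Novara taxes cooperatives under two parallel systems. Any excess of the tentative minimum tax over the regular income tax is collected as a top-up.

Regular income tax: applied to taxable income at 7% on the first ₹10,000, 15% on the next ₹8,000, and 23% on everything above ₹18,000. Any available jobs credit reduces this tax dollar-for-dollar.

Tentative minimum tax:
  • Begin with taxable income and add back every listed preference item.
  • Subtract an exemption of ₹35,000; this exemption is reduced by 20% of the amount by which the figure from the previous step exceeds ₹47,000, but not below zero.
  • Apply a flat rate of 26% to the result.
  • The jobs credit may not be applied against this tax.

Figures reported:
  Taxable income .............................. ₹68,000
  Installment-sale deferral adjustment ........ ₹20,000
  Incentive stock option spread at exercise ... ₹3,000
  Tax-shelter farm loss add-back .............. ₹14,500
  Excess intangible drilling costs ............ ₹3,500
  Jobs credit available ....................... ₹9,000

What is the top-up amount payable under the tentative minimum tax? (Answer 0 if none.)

₹18,064

Tentative minimum tax:
  Adjusted income: ₹68,000 + ₹20,000 + ₹3,000 + ₹14,500 + ₹3,500 = ₹109,000
  Exemption: ₹35,000 − 20% × (₹109,000 − ₹47,000) = ₹35,000 − ₹12,400 = ₹22,600
  Base: ₹109,000 − ₹22,600 = ₹86,400
  ₹86,400 × 26% = ₹22,464

Regular income tax:
  ₹10,000 × 7% = ₹700
  ₹8,000 × 15% = ₹1,200
  ₹50,000 × 23% = ₹11,500
  → ₹13,400
  Less jobs credit ₹9,000 → ₹4,400

Excess of tentative minimum tax over regular income tax: ₹22,464 − ₹4,400 = ₹18,064.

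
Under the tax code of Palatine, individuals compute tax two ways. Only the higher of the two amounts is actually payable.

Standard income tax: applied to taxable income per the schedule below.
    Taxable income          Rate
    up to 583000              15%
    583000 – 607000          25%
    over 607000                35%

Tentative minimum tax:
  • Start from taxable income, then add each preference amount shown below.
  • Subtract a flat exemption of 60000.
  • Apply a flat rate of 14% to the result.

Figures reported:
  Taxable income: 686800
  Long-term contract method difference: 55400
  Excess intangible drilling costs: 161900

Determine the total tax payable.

121380

Tentative minimum tax:
  Adjusted income: 686800 + 55400 + 161900 = 904100
  Less exemption 60000 → base 844100
  844100 × 14% = 118174

Standard income tax:
  583000 × 15% = 87450
  24000 × 25% = 6000
  79800 × 35% = 27930
  → 121380

121380 > 118174, so the standard income tax governs.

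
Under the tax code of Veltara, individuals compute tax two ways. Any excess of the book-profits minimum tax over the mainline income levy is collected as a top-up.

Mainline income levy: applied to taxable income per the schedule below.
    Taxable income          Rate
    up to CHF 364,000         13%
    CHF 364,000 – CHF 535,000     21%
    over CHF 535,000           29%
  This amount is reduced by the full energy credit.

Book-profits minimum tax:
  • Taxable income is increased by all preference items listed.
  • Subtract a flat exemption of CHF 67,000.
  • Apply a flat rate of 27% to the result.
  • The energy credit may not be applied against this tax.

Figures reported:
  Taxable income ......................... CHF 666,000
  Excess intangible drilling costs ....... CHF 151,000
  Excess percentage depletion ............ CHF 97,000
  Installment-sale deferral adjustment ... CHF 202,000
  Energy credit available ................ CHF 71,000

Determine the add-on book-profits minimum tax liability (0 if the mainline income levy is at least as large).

Book-profits minimum tax:
  Adjusted income: CHF 666,000 + CHF 151,000 + CHF 97,000 + CHF 202,000 = CHF 1,116,000
  Less exemption CHF 67,000 → base CHF 1,049,000
  CHF 1,049,000 × 27% = CHF 283,230

Mainline income levy:
  CHF 364,000 × 13% = CHF 47,320
  CHF 171,000 × 21% = CHF 35,910
  CHF 131,000 × 29% = CHF 37,990
  → CHF 121,220
  Less energy credit CHF 71,000 → CHF 50,220

Excess of book-profits minimum tax over mainline income levy: CHF 283,230 − CHF 50,220 = CHF 233,010.

CHF 233,010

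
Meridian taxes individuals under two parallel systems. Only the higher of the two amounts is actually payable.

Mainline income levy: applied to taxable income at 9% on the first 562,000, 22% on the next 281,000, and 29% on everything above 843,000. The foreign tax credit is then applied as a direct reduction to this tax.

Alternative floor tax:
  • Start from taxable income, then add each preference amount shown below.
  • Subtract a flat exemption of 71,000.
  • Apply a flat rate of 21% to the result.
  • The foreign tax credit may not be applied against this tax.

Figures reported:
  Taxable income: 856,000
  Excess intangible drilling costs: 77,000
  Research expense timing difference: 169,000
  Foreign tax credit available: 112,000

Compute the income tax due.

Mainline income levy:
  562,000 × 9% = 50,580
  281,000 × 22% = 61,820
  13,000 × 29% = 3,770
  → 116,170
  Less foreign tax credit 112,000 → 4,170

Alternative floor tax:
  Adjusted income: 856,000 + 77,000 + 169,000 = 1,102,000
  Less exemption 71,000 → base 1,031,000
  1,031,000 × 21% = 216,510

216,510 > 4,170, so the alternative floor tax is the binding amount.

216,510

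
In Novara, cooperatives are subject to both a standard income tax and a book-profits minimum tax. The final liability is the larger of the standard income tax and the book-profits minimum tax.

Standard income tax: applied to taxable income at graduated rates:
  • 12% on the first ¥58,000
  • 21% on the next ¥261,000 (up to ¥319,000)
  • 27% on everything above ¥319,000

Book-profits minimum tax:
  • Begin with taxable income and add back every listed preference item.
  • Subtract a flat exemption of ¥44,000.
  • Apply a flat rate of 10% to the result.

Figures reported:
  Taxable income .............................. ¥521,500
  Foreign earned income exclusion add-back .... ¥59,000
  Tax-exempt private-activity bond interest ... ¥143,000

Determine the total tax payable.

Book-profits minimum tax:
  Adjusted income: ¥521,500 + ¥59,000 + ¥143,000 = ¥723,500
  Less exemption ¥44,000 → base ¥679,500
  ¥679,500 × 10% = ¥67,950

Standard income tax:
  ¥58,000 × 12% = ¥6,960
  ¥261,000 × 21% = ¥54,810
  ¥202,500 × 27% = ¥54,675
  → ¥116,445

¥116,445 > ¥67,950, so the standard income tax governs.

¥116,445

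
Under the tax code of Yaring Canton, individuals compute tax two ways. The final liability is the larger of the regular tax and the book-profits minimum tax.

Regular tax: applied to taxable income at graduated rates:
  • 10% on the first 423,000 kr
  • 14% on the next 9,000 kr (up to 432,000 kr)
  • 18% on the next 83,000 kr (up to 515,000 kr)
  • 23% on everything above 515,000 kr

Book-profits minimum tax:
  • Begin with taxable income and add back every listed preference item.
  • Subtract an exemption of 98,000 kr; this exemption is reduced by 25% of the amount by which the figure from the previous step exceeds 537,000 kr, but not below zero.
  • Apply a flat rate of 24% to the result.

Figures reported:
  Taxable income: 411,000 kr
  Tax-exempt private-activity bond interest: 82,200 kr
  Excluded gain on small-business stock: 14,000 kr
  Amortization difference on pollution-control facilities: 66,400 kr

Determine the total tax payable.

116,340 kr

Regular tax:
  411,000 kr × 10% = 41,100 kr

Book-profits minimum tax:
  Adjusted income: 411,000 kr + 82,200 kr + 14,000 kr + 66,400 kr = 573,600 kr
  Exemption: 98,000 kr − 25% × (573,600 kr − 537,000 kr) = 98,000 kr − 9,150 kr = 88,850 kr
  Base: 573,600 kr − 88,850 kr = 484,750 kr
  484,750 kr × 24% = 116,340 kr

116,340 kr > 41,100 kr, so the book-profits minimum tax is the binding amount.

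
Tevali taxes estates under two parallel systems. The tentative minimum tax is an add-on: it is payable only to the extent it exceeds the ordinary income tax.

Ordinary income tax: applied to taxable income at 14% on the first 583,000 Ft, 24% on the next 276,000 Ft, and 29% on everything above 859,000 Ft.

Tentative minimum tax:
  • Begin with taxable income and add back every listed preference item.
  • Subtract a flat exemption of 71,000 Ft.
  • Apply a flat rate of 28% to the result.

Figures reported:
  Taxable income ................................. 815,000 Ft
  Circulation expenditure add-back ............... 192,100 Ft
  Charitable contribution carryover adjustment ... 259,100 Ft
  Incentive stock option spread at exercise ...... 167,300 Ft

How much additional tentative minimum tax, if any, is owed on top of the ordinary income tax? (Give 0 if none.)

244,200 Ft

Ordinary income tax:
  583,000 Ft × 14% = 81,620 Ft
  232,000 Ft × 24% = 55,680 Ft
  → 137,300 Ft

Tentative minimum tax:
  Adjusted income: 815,000 Ft + 192,100 Ft + 259,100 Ft + 167,300 Ft = 1,433,500 Ft
  Less exemption 71,000 Ft → base 1,362,500 Ft
  1,362,500 Ft × 28% = 381,500 Ft

Excess of tentative minimum tax over ordinary income tax: 381,500 Ft − 137,300 Ft = 244,200 Ft.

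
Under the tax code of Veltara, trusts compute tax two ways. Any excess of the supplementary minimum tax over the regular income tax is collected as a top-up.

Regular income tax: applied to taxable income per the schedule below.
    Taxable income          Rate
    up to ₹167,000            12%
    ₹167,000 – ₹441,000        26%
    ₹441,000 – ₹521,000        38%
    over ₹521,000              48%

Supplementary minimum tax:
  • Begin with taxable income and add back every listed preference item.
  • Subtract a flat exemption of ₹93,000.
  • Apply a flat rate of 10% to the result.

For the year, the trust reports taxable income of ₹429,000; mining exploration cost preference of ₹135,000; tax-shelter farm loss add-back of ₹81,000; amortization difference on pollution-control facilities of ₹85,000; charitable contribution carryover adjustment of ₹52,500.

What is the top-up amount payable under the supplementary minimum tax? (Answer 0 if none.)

Supplementary minimum tax:
  Adjusted income: ₹429,000 + ₹135,000 + ₹81,000 + ₹85,000 + ₹52,500 = ₹782,500
  Less exemption ₹93,000 → base ₹689,500
  ₹689,500 × 10% = ₹68,950

Regular income tax:
  ₹167,000 × 12% = ₹20,040
  ₹262,000 × 26% = ₹68,120
  → ₹88,160

₹68,950 ≤ ₹88,160, so no add-on is due.

₹0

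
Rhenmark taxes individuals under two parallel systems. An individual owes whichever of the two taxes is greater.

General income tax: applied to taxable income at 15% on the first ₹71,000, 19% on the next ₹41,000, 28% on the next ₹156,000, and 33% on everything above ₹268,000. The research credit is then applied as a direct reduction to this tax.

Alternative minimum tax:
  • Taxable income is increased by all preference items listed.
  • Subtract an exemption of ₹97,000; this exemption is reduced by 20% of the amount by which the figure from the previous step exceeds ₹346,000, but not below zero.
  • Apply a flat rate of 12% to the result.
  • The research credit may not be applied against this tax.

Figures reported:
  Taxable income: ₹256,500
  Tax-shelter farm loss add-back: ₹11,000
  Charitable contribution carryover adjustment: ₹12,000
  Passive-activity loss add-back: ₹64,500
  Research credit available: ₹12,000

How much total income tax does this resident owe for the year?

₹46,900

General income tax:
  ₹71,000 × 15% = ₹10,650
  ₹41,000 × 19% = ₹7,790
  ₹144,500 × 28% = ₹40,460
  → ₹58,900
  Less research credit ₹12,000 → ₹46,900

Alternative minimum tax:
  Adjusted income: ₹256,500 + ₹11,000 + ₹12,000 + ₹64,500 = ₹344,000
  Exemption: ₹344,000 ≤ ₹346,000, so full ₹97,000 applies
  Base: ₹344,000 − ₹97,000 = ₹247,000
  ₹247,000 × 12% = ₹29,640

₹46,900 > ₹29,640, so the general income tax governs.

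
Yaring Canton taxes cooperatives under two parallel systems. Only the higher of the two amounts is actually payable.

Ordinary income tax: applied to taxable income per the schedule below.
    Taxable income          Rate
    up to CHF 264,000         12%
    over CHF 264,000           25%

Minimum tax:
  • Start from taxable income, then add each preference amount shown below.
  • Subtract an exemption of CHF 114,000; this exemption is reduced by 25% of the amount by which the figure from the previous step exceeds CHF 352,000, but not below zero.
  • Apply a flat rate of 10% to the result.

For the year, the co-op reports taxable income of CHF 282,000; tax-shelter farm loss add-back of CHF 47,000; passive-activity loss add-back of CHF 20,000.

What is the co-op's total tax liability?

CHF 36,180

Ordinary income tax:
  CHF 264,000 × 12% = CHF 31,680
  CHF 18,000 × 25% = CHF 4,500
  → CHF 36,180

Minimum tax:
  Adjusted income: CHF 282,000 + CHF 47,000 + CHF 20,000 = CHF 349,000
  Exemption: CHF 349,000 ≤ CHF 352,000, so full CHF 114,000 applies
  Base: CHF 349,000 − CHF 114,000 = CHF 235,000
  CHF 235,000 × 10% = CHF 23,500

CHF 36,180 > CHF 23,500, so the ordinary income tax governs.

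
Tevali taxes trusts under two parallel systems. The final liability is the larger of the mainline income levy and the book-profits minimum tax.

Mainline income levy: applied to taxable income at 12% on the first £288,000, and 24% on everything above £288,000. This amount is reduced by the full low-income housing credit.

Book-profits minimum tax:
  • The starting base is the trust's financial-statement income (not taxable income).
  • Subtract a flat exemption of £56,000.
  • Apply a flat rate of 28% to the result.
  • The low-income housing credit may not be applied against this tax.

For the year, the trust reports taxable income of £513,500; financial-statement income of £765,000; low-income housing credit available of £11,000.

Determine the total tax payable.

Mainline income levy:
  £288,000 × 12% = £34,560
  £225,500 × 24% = £54,120
  → £88,680
  Less low-income housing credit £11,000 → £77,680

Book-profits minimum tax:
  Base (financial-statement income): £765,000
  Less exemption £56,000 → base £709,000
  £709,000 × 28% = £198,520

£198,520 > £77,680, so the book-profits minimum tax is the binding amount.

£198,520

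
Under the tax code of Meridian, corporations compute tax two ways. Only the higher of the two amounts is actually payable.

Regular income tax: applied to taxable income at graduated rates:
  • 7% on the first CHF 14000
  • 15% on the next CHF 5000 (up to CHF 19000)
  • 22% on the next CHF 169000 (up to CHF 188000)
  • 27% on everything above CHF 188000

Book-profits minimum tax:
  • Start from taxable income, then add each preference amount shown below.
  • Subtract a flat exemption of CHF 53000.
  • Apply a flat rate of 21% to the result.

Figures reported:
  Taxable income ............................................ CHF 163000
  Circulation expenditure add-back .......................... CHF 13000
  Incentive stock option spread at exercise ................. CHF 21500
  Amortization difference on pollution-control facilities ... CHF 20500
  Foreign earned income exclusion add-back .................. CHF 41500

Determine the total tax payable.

CHF 43365

Book-profits minimum tax:
  Adjusted income: CHF 163000 + CHF 13000 + CHF 21500 + CHF 20500 + CHF 41500 = CHF 259500
  Less exemption CHF 53000 → base CHF 206500
  CHF 206500 × 21% = CHF 43365

Regular income tax:
  CHF 14000 × 7% = CHF 980
  CHF 5000 × 15% = CHF 750
  CHF 144000 × 22% = CHF 31680
  → CHF 33410

CHF 43365 > CHF 33410, so the book-profits minimum tax is the binding amount.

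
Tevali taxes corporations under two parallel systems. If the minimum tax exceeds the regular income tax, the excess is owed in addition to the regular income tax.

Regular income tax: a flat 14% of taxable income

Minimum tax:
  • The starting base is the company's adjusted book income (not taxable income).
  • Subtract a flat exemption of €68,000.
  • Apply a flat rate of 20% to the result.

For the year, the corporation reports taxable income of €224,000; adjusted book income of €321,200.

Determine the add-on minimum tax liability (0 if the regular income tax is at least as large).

€19,280

Minimum tax:
  Base (adjusted book income): €321,200
  Less exemption €68,000 → base €253,200
  €253,200 × 20% = €50,640

Regular income tax:
  €224,000 × 14% = €31,360

Excess of minimum tax over regular income tax: €50,640 − €31,360 = €19,280.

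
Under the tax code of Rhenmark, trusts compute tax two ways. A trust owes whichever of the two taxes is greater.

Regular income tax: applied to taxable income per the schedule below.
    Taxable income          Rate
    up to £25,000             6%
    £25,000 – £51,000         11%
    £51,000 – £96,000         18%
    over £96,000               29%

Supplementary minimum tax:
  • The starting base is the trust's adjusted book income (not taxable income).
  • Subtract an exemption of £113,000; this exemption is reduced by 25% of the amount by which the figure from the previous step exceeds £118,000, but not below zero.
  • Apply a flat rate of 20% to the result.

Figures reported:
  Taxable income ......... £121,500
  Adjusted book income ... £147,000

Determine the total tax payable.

£19,855

Supplementary minimum tax:
  Base (adjusted book income): £147,000
  Exemption: £113,000 − 25% × (£147,000 − £118,000) = £113,000 − £7,250 = £105,750
  Base: £147,000 − £105,750 = £41,250
  £41,250 × 20% = £8,250

Regular income tax:
  £25,000 × 6% = £1,500
  £26,000 × 11% = £2,860
  £45,000 × 18% = £8,100
  £25,500 × 29% = £7,395
  → £19,855

£19,855 > £8,250, so the regular income tax governs.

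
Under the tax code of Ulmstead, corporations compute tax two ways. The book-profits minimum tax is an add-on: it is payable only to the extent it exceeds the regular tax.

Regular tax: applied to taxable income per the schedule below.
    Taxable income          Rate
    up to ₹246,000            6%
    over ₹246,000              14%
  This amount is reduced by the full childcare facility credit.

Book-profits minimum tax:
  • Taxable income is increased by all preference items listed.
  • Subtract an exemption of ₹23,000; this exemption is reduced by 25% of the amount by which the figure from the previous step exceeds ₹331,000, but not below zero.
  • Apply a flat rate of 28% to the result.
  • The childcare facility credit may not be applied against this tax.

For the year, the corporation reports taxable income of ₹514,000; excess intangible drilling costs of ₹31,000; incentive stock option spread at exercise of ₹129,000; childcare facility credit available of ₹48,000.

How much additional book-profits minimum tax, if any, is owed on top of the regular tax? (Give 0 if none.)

Book-profits minimum tax:
  Adjusted income: ₹514,000 + ₹31,000 + ₹129,000 = ₹674,000
  Exemption: 25% × (₹674,000 − ₹331,000) = ₹85,750 ≥ ₹23,000, so the exemption is fully phased out
  Base: ₹674,000 − ₹0 = ₹674,000
  ₹674,000 × 28% = ₹188,720

Regular tax:
  ₹246,000 × 6% = ₹14,760
  ₹268,000 × 14% = ₹37,520
  → ₹52,280
  Less childcare facility credit ₹48,000 → ₹4,280

Excess of book-profits minimum tax over regular tax: ₹188,720 − ₹4,280 = ₹184,440.

₹184,440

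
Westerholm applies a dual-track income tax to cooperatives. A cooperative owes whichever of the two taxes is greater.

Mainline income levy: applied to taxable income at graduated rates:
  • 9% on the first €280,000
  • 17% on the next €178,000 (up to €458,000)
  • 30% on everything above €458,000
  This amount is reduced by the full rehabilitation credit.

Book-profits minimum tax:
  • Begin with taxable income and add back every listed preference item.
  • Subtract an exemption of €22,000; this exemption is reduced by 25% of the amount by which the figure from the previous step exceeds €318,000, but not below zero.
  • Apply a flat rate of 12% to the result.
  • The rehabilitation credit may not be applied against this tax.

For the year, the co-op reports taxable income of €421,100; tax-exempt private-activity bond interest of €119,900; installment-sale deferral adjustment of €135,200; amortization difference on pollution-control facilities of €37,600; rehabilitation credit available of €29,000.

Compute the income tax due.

€85,656

Book-profits minimum tax:
  Adjusted income: €421,100 + €119,900 + €135,200 + €37,600 = €713,800
  Exemption: 25% × (€713,800 − €318,000) = €98,950 ≥ €22,000, so the exemption is fully phased out
  Base: €713,800 − €0 = €713,800
  €713,800 × 12% = €85,656

Mainline income levy:
  €280,000 × 9% = €25,200
  €141,100 × 17% = €23,987
  → €49,187
  Less rehabilitation credit €29,000 → €20,187

€85,656 > €20,187, so the book-profits minimum tax is the binding amount.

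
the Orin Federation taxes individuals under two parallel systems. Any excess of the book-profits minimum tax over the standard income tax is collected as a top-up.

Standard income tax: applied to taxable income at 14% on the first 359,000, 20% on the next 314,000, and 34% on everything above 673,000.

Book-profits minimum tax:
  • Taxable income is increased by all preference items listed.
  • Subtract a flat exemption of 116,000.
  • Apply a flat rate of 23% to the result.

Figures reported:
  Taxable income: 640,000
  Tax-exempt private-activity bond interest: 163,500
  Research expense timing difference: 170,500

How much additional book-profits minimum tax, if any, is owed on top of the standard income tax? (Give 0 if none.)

90,880

Standard income tax:
  359,000 × 14% = 50,260
  281,000 × 20% = 56,200
  → 106,460

Book-profits minimum tax:
  Adjusted income: 640,000 + 163,500 + 170,500 = 974,000
  Less exemption 116,000 → base 858,000
  858,000 × 23% = 197,340

Excess of book-profits minimum tax over standard income tax: 197,340 − 106,460 = 90,880.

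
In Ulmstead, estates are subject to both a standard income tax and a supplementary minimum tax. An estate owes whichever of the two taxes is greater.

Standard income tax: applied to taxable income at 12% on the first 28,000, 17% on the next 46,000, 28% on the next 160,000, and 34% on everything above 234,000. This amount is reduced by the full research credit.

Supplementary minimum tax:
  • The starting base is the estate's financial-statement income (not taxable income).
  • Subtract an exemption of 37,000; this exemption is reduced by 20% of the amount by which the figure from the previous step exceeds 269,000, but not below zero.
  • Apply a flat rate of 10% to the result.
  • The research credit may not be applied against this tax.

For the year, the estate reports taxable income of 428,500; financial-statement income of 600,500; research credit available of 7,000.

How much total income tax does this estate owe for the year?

Standard income tax:
  28,000 × 12% = 3,360
  46,000 × 17% = 7,820
  160,000 × 28% = 44,800
  194,500 × 34% = 66,130
  → 122,110
  Less research credit 7,000 → 115,110

Supplementary minimum tax:
  Base (financial-statement income): 600,500
  Exemption: 20% × (600,500 − 269,000) = 66,300 ≥ 37,000, so the exemption is fully phased out
  Base: 600,500 − 0 = 600,500
  600,500 × 10% = 60,050

115,110 > 60,050, so the standard income tax governs.

115,110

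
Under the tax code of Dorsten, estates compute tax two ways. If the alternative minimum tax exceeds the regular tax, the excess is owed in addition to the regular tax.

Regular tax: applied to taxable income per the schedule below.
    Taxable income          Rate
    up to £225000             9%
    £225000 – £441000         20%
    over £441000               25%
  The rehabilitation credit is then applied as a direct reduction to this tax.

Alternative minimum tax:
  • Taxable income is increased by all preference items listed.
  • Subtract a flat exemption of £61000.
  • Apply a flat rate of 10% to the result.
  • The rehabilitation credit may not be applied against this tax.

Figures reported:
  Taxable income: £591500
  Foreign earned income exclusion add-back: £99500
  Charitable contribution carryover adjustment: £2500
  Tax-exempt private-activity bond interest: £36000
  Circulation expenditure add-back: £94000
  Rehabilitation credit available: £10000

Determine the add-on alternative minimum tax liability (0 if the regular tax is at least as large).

£0

Alternative minimum tax:
  Adjusted income: £591500 + £99500 + £2500 + £36000 + £94000 = £823500
  Less exemption £61000 → base £762500
  £762500 × 10% = £76250

Regular tax:
  £225000 × 9% = £20250
  £216000 × 20% = £43200
  £150500 × 25% = £37625
  → £101075
  Less rehabilitation credit £10000 → £91075

£76250 ≤ £91075, so no add-on is due.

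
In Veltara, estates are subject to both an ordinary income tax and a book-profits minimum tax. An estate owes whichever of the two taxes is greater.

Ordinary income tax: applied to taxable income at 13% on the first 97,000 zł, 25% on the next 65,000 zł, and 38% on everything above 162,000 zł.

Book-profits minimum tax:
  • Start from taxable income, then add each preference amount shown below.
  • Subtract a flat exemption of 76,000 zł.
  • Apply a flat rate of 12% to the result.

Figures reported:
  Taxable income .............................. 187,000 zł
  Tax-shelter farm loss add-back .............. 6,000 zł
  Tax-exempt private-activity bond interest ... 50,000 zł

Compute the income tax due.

Book-profits minimum tax:
  Adjusted income: 187,000 zł + 6,000 zł + 50,000 zł = 243,000 zł
  Less exemption 76,000 zł → base 167,000 zł
  167,000 zł × 12% = 20,040 zł

Ordinary income tax:
  97,000 zł × 13% = 12,610 zł
  65,000 zł × 25% = 16,250 zł
  25,000 zł × 38% = 9,500 zł
  → 38,360 zł

38,360 zł > 20,040 zł, so the ordinary income tax governs.

38,360 zł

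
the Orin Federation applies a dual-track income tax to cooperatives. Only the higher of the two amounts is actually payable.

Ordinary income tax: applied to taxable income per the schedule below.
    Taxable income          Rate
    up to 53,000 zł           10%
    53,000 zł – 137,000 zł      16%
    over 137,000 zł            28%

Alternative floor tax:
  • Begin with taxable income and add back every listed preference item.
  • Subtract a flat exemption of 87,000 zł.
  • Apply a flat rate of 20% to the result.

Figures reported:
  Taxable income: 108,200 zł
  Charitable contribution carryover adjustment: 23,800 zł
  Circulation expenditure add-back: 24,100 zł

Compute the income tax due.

14,132 zł

Alternative floor tax:
  Adjusted income: 108,200 zł + 23,800 zł + 24,100 zł = 156,100 zł
  Less exemption 87,000 zł → base 69,100 zł
  69,100 zł × 20% = 13,820 zł

Ordinary income tax:
  53,000 zł × 10% = 5,300 zł
  55,200 zł × 16% = 8,832 zł
  → 14,132 zł

14,132 zł > 13,820 zł, so the ordinary income tax governs.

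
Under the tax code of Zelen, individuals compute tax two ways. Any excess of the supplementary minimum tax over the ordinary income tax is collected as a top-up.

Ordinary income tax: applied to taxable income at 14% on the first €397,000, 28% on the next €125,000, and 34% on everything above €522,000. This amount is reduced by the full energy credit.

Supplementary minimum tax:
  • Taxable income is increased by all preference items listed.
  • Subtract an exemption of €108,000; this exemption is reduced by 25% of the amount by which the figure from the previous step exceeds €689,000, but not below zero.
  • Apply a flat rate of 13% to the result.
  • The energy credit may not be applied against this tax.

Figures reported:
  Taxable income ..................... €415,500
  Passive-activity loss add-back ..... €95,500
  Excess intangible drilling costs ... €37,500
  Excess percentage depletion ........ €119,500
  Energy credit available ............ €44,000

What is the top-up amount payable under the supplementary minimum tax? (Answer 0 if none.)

€56,040

Ordinary income tax:
  €397,000 × 14% = €55,580
  €18,500 × 28% = €5,180
  → €60,760
  Less energy credit €44,000 → €16,760

Supplementary minimum tax:
  Adjusted income: €415,500 + €95,500 + €37,500 + €119,500 = €668,000
  Exemption: €668,000 ≤ €689,000, so full €108,000 applies
  Base: €668,000 − €108,000 = €560,000
  €560,000 × 13% = €72,800

Excess of supplementary minimum tax over ordinary income tax: €72,800 − €16,760 = €56,040.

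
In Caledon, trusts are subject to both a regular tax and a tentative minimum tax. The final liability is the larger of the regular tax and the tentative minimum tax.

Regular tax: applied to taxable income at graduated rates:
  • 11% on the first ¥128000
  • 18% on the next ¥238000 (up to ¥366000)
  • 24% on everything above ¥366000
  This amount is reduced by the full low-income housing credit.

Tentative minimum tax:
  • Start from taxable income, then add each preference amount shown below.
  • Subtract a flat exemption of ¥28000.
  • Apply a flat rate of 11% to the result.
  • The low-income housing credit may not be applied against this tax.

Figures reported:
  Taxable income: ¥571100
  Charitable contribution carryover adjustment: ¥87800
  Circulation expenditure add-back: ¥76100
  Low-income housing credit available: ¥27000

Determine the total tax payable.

Regular tax:
  ¥128000 × 11% = ¥14080
  ¥238000 × 18% = ¥42840
  ¥205100 × 24% = ¥49224
  → ¥106144
  Less low-income housing credit ¥27000 → ¥79144

Tentative minimum tax:
  Adjusted income: ¥571100 + ¥87800 + ¥76100 = ¥735000
  Less exemption ¥28000 → base ¥707000
  ¥707000 × 11% = ¥77770

¥79144 > ¥77770, so the regular tax governs.

¥79144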